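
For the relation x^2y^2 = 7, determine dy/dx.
Apply d/dx to both sides, remembering that y depends on x. Each occurrence of y therefore brings in a y' = dy/dx via the chain rule.

With F(x, y) equal to the left-hand side minus the right, differentiate F term by term:
  d/dx[x^2y^2] = 2x^2y·y' + 2xy^2
  d/dx[-7] = 0
Adding these up, d/dx[F] = 0 becomes
  (2xy^2) + (2x^2y)·y' = 0,
so isolating y',
  dy/dx = -(2xy^2)/(2x^2y) = -y/x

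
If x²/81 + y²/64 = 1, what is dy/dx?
Differentiate the relation implicitly: treat y = y(x) and apply the chain rule, so every y-derivative picks up a y' = dy/dx factor.

With everything moved to the left-hand side, differentiate term by term:
  d/dx[x^2/81] = 2x/81
  d/dx[y^2/64] = y·y'/32
  d/dx[-1] = 0

Separating the contributions that come from x directly and those that come through y:
  without y':      2x/81
  multiplying y':  y/32

so (2x/81) + (y/32)·y' = 0, and therefore
  dy/dx = -(2x/81)/(y/32) = -64x/(81y)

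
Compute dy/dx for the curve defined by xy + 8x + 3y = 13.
Differentiate both sides with respect to x, treating y as y(x). By the chain rule, any term containing y contributes a factor of y' = dy/dx when we differentiate it.

Move every term to one side and write the relation as F(x, y) = 0. Term by term,
  d/dx[xy] = x·y' + y
  d/dx[8x] = 8
  d/dx[3y] = 3·y'
  d/dx[-13] = 0

The pieces without y' make up ∂F/∂x and the coefficient of y' is ∂F/∂y:
  ∂F/∂x = y + 8,
  ∂F/∂y = x + 3.

Since d/dx[F] = ∂F/∂x + (∂F/∂y)·y' = 0, solve for y':
  (∂F/∂y)·y' = -∂F/∂x
  dy/dx = -(∂F/∂x)/(∂F/∂y) = -(y + 8)/(x + 3) = (-y - 8)/(x + 3)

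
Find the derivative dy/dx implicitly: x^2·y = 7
Differentiate the relation implicitly: treat y = y(x) and apply the chain rule, so every y-derivative picks up a y' = dy/dx factor.

With everything moved to the left-hand side, differentiate term by term:
  d/dx[x^2y] = x^2·y' + 2xy
  d/dx[-7] = 0

Separating the contributions that come from x directly and those that come through y:
  without y':      2xy
  multiplying y':  x^2

so (2xy) + (x^2)·y' = 0, and therefore
  dy/dx = -(2xy)/(x^2) = -2y/x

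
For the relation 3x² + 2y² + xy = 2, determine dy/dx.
Take d/dx of both sides. Since y is implicitly a function of x, the chain rule attaches a y' = dy/dx factor whenever we differentiate through y.

Set F(x, y) = (left side) − (right side), so the curve is F = 0. Differentiating each term of F:
  d/dx[3x^2] = 6x
  d/dx[xy] = x·y' + y
  d/dx[2y^2] = 4y·y'
  d/dx[-2] = 0

Collecting, the y'-free part is the partial derivative in x and the y' coefficient is the partial derivative in y:
  ∂F/∂x = 6x + y
  ∂F/∂y = x + 4y

so d/dx[F(x, y(x))] = ∂F/∂x + (∂F/∂y)·y' = 0. Rearranging,
  dy/dx = -(∂F/∂x)/(∂F/∂y) = -(6x + y)/(x + 4y) = (-6x - y)/(x + 4y)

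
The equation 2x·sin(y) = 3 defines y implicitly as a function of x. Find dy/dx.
Take d/dx of both sides. Since y is implicitly a function of x, the chain rule attaches a y' = dy/dx factor whenever we differentiate through y.

Set F(x, y) = (left side) − (right side), so the curve is F = 0. Differentiating each term of F:
  d/dx[2x·sin(y)] = 2x·y'·cos(y) + 2sin(y)
  d/dx[-3] = 0

Collecting, the y'-free part is the partial derivative in x and the y' coefficient is the partial derivative in y:
  ∂F/∂x = 2sin(y)
  ∂F/∂y = 2x·cos(y)

so d/dx[F(x, y(x))] = ∂F/∂x + (∂F/∂y)·y' = 0. Rearranging,
  dy/dx = -(∂F/∂x)/(∂F/∂y) = -(2sin(y))/(2x·cos(y)) = -tan(y)/x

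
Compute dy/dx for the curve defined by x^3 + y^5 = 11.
Apply d/dx to both sides, remembering that y depends on x. Each occurrence of y therefore brings in a y' = dy/dx via the chain rule.

With F(x, y) equal to the left-hand side minus the right, differentiate F term by term:
  d/dx[x^3] = 3x^2
  d/dx[y^5] = 5y^4·y'
  d/dx[-11] = 0
Adding these up, d/dx[F] = 0 becomes
  (3x^2) + (5y^4)·y' = 0,
so isolating y',
  dy/dx = -(3x^2)/(5y^4) = -3x^2/(5y^4)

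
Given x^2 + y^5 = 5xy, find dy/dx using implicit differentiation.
Differentiate both sides with respect to x, treating y as y(x). By the chain rule, any term containing y contributes a factor of y' = dy/dx when we differentiate it.

Move every term to one side and write the relation as F(x, y) = 0. Term by term,
  d/dx[x^2] = 2x
  d/dx[-5xy] = -5x·y' - 5y
  d/dx[y^5] = 5y^4·y'

The pieces without y' make up ∂F/∂x and the coefficient of y' is ∂F/∂y:
  ∂F/∂x = 2x - 5y,
  ∂F/∂y = -5x + 5y^4.

Since d/dx[F] = ∂F/∂x + (∂F/∂y)·y' = 0, solve for y':
  (∂F/∂y)·y' = -∂F/∂x
  dy/dx = -(∂F/∂x)/(∂F/∂y) = -(2x - 5y)/(-5x + 5y^4) = (2x/5 - y)/(x - y^4)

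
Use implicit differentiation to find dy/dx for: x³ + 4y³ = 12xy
Take d/dx of both sides. Since y is implicitly a function of x, the chain rule attaches a y' = dy/dx factor whenever we differentiate through y.

Set F(x, y) = (left side) − (right side), so the curve is F = 0. Differentiating each term of F:
  d/dx[x^3] = 3x^2
  d/dx[-12xy] = -12x·y' - 12y
  d/dx[4y^3] = 12y^2·y'

Collecting, the y'-free part is the partial derivative in x and the y' coefficient is the partial derivative in y:
  ∂F/∂x = 3x^2 - 12y
  ∂F/∂y = -12x + 12y^2

so d/dx[F(x, y(x))] = ∂F/∂x + (∂F/∂y)·y' = 0. Rearranging,
  dy/dx = -(∂F/∂x)/(∂F/∂y) = -(3x^2 - 12y)/(-12x + 12y^2) = (x^2/4 - y)/(x - y^2)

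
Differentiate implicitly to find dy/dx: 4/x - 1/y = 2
Apply d/dx to both sides, remembering that y depends on x. Each occurrence of y therefore brings in a y' = dy/dx via the chain rule.

With F(x, y) equal to the left-hand side minus the right, differentiate F term by term:
  d/dx[-1/y] = y'/y^2
  d/dx[4/x] = -4/x^2
  d/dx[-2] = 0
Adding these up, d/dx[F] = 0 becomes
  (-4/x^2) + (y^(-2))·y' = 0,
so isolating y',
  dy/dx = -(-4/x^2)/(y^(-2)) = 4y^2/x^2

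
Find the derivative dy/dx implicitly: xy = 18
Apply d/dx to both sides, remembering that y depends on x. Each occurrence of y therefore brings in a y' = dy/dx via the chain rule.

With F(x, y) equal to the left-hand side minus the right, differentiate F term by term:
  d/dx[xy] = x·y' + y
  d/dx[-18] = 0
Adding these up, d/dx[F] = 0 becomes
  (y) + (x)·y' = 0,
so isolating y',
  dy/dx = -(y)/(x) = -y/x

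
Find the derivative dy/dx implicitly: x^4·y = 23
Differentiate both sides with respect to x, treating y as y(x). By the chain rule, any term containing y contributes a factor of y' = dy/dx when we differentiate it.

Move every term to one side and write the relation as F(x, y) = 0. Term by term,
  d/dx[x^4y] = x^4·y' + 4x^3y
  d/dx[-23] = 0

The pieces without y' make up ∂F/∂x and the coefficient of y' is ∂F/∂y:
  ∂F/∂x = 4x^3y,
  ∂F/∂y = x^4.

Since d/dx[F] = ∂F/∂x + (∂F/∂y)·y' = 0, solve for y':
  (∂F/∂y)·y' = -∂F/∂x
  dy/dx = -(∂F/∂x)/(∂F/∂y) = -(4x^3y)/(x^4) = -4y/x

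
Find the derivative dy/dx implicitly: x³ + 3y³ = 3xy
Apply d/dx to both sides, remembering that y depends on x. Each occurrence of y therefore brings in a y' = dy/dx via the chain rule.

With F(x, y) equal to the left-hand side minus the right, differentiate F term by term:
  d/dx[x^3] = 3x^2
  d/dx[-3xy] = -3x·y' - 3y
  d/dx[3y^3] = 9y^2·y'
Adding these up, d/dx[F] = 0 becomes
  (3x^2 - 3y) + (-3x + 9y^2)·y' = 0,
so isolating y',
  dy/dx = -(3x^2 - 3y)/(-3x + 9y^2) = (x^2 - y)/(x - 3y^2)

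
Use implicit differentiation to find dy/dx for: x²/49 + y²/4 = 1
Differentiate the relation implicitly: treat y = y(x) and apply the chain rule, so every y-derivative picks up a y' = dy/dx factor.

With everything moved to the left-hand side, differentiate term by term:
  d/dx[x^2/49] = 2x/49
  d/dx[y^2/4] = y·y'/2
  d/dx[-1] = 0

Separating the contributions that come from x directly and those that come through y:
  without y':      2x/49
  multiplying y':  y/2

so (2x/49) + (y/2)·y' = 0, and therefore
  dy/dx = -(2x/49)/(y/2) = -4x/(49y)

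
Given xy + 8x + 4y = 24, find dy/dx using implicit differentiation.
Apply d/dx to both sides, remembering that y depends on x. Each occurrence of y therefore brings in a y' = dy/dx via the chain rule.

With F(x, y) equal to the left-hand side minus the right, differentiate F term by term:
  d/dx[xy] = x·y' + y
  d/dx[8x] = 8
  d/dx[4y] = 4·y'
  d/dx[-24] = 0
Adding these up, d/dx[F] = 0 becomes
  (y + 8) + (x + 4)·y' = 0,
so isolating y',
  dy/dx = -(y + 8)/(x + 4) = (-y - 8)/(x + 4)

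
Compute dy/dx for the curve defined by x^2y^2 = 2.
Take d/dx of both sides. Since y is implicitly a function of x, the chain rule attaches a y' = dy/dx factor whenever we differentiate through y.

Set F(x, y) = (left side) − (right side), so the curve is F = 0. Differentiating each term of F:
  d/dx[x^2y^2] = 2x^2y·y' + 2xy^2
  d/dx[-2] = 0

Collecting, the y'-free part is the partial derivative in x and the y' coefficient is the partial derivative in y:
  ∂F/∂x = 2xy^2
  ∂F/∂y = 2x^2y

so d/dx[F(x, y(x))] = ∂F/∂x + (∂F/∂y)·y' = 0. Rearranging,
  dy/dx = -(∂F/∂x)/(∂F/∂y) = -(2xy^2)/(2x^2y) = -y/x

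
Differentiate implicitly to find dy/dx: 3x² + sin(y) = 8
Take d/dx of both sides. Since y is implicitly a function of x, the chain rule attaches a y' = dy/dx factor whenever we differentiate through y.

Set F(x, y) = (left side) − (right side), so the curve is F = 0. Differentiating each term of F:
  d/dx[3x^2] = 6x
  d/dx[sin(y)] = y'·cos(y)
  d/dx[-8] = 0

Collecting, the y'-free part is the partial derivative in x and the y' coefficient is the partial derivative in y:
  ∂F/∂x = 6x
  ∂F/∂y = cos(y)

so d/dx[F(x, y(x))] = ∂F/∂x + (∂F/∂y)·y' = 0. Rearranging,
  dy/dx = -(∂F/∂x)/(∂F/∂y) = -(6x)/(cos(y)) = -6x/cos(y)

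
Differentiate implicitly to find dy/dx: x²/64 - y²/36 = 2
Differentiate the relation implicitly: treat y = y(x) and apply the chain rule, so every y-derivative picks up a y' = dy/dx factor.

With everything moved to the left-hand side, differentiate term by term:
  d/dx[x^2/64] = x/32
  d/dx[-y^2/36] = -y·y'/18
  d/dx[-2] = 0

Separating the contributions that come from x directly and those that come through y:
  without y':      x/32
  multiplying y':  -y/18

so (x/32) + (-y/18)·y' = 0, and therefore
  dy/dx = -(x/32)/(-y/18) = 9x/(16y)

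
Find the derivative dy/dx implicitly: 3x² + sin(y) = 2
Take d/dx of both sides. Since y is implicitly a function of x, the chain rule attaches a y' = dy/dx factor whenever we differentiate through y.

Set F(x, y) = (left side) − (right side), so the curve is F = 0. Differentiating each term of F:
  d/dx[3x^2] = 6x
  d/dx[sin(y)] = y'·cos(y)
  d/dx[-2] = 0

Collecting, the y'-free part is the partial derivative in x and the y' coefficient is the partial derivative in y:
  ∂F/∂x = 6x
  ∂F/∂y = cos(y)

so d/dx[F(x, y(x))] = ∂F/∂x + (∂F/∂y)·y' = 0. Rearranging,
  dy/dx = -(∂F/∂x)/(∂F/∂y) = -(6x)/(cos(y)) = -6x/cos(y)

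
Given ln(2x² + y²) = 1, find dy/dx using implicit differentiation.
Differentiate the relation implicitly: treat y = y(x) and apply the chain rule, so every y-derivative picks up a y' = dy/dx factor.

With everything moved to the left-hand side, differentiate term by term:
  d/dx[ln(2x^2 + y^2)] = (4x + 2y·y')/(2x^2 + y^2)
  d/dx[-1] = 0

Separating the contributions that come from x directly and those that come through y:
  without y':      4x/(2x^2 + y^2)
  multiplying y':  2y/(2x^2 + y^2)

so (4x/(2x^2 + y^2)) + (2y/(2x^2 + y^2))·y' = 0, and therefore
  dy/dx = -(4x/(2x^2 + y^2))/(2y/(2x^2 + y^2)) = -2x/y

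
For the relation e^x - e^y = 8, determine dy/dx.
Apply d/dx to both sides, remembering that y depends on x. Each occurrence of y therefore brings in a y' = dy/dx via the chain rule.

With F(x, y) equal to the left-hand side minus the right, differentiate F term by term:
  d/dx[e^(x)] = e^(x)
  d/dx[-e^(y)] = -y'·e^(y)
  d/dx[-8] = 0
Adding these up, d/dx[F] = 0 becomes
  (e^(x)) + (-e^(y))·y' = 0,
so isolating y',
  dy/dx = -(e^(x))/(-e^(y)) = e^(x - y)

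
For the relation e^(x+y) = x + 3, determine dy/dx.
Differentiate the relation implicitly: treat y = y(x) and apply the chain rule, so every y-derivative picks up a y' = dy/dx factor.

With everything moved to the left-hand side, differentiate term by term:
  d/dx[-x] = -1
  d/dx[e^(x + y)] = (y' + 1)·e^(x + y)
  d/dx[-3] = 0

Separating the contributions that come from x directly and those that come through y:
  without y':      e^(x + y) - 1
  multiplying y':  e^(x + y)

so (e^(x + y) - 1) + (e^(x + y))·y' = 0, and therefore
  dy/dx = -(e^(x + y) - 1)/(e^(x + y)) = e^(-x - y) - 1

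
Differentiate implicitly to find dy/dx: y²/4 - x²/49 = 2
Differentiate both sides with respect to x, treating y as y(x). By the chain rule, any term containing y contributes a factor of y' = dy/dx when we differentiate it.

Move every term to one side and write the relation as F(x, y) = 0. Term by term,
  d/dx[-x^2/49] = -2x/49
  d/dx[y^2/4] = y·y'/2
  d/dx[-2] = 0

The pieces without y' make up ∂F/∂x and the coefficient of y' is ∂F/∂y:
  ∂F/∂x = -2x/49,
  ∂F/∂y = y/2.

Since d/dx[F] = ∂F/∂x + (∂F/∂y)·y' = 0, solve for y':
  (∂F/∂y)·y' = -∂F/∂x
  dy/dx = -(∂F/∂x)/(∂F/∂y) = -(-2x/49)/(y/2) = 4x/(49y)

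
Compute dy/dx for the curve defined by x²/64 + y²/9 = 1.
Take d/dx of both sides. Since y is implicitly a function of x, the chain rule attaches a y' = dy/dx factor whenever we differentiate through y.

Set F(x, y) = (left side) − (right side), so the curve is F = 0. Differentiating each term of F:
  d/dx[x^2/64] = x/32
  d/dx[y^2/9] = 2y·y'/9
  d/dx[-1] = 0

Collecting, the y'-free part is the partial derivative in x and the y' coefficient is the partial derivative in y:
  ∂F/∂x = x/32
  ∂F/∂y = 2y/9

so d/dx[F(x, y(x))] = ∂F/∂x + (∂F/∂y)·y' = 0. Rearranging,
  dy/dx = -(∂F/∂x)/(∂F/∂y) = -(x/32)/(2y/9) = -9x/(64y)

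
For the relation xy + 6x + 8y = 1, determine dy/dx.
Differentiate both sides with respect to x, treating y as y(x). By the chain rule, any term containing y contributes a factor of y' = dy/dx when we differentiate it.

Move every term to one side and write the relation as F(x, y) = 0. Term by term,
  d/dx[xy] = x·y' + y
  d/dx[6x] = 6
  d/dx[8y] = 8·y'
  d/dx[-1] = 0

The pieces without y' make up ∂F/∂x and the coefficient of y' is ∂F/∂y:
  ∂F/∂x = y + 6,
  ∂F/∂y = x + 8.

Since d/dx[F] = ∂F/∂x + (∂F/∂y)·y' = 0, solve for y':
  (∂F/∂y)·y' = -∂F/∂x
  dy/dx = -(∂F/∂x)/(∂F/∂y) = -(y + 6)/(x + 8) = (-y - 6)/(x + 8)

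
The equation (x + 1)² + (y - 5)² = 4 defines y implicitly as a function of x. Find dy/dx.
Apply d/dx to both sides, remembering that y depends on x. Each occurrence of y therefore brings in a y' = dy/dx via the chain rule.

With F(x, y) equal to the left-hand side minus the right, differentiate F term by term:
  d/dx[(x + 1)^2] = 2x + 2
  d/dx[(y - 5)^2] = 2·y'(y - 5)
  d/dx[-4] = 0
Adding these up, d/dx[F] = 0 becomes
  (2x + 2) + (2y - 10)·y' = 0,
so isolating y',
  dy/dx = -(2x + 2)/(2y - 10) = (-x - 1)/(y - 5)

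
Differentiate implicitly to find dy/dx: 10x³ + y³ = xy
Take d/dx of both sides. Since y is implicitly a function of x, the chain rule attaches a y' = dy/dx factor whenever we differentiate through y.

Set F(x, y) = (left side) − (right side), so the curve is F = 0. Differentiating each term of F:
  d/dx[10x^3] = 30x^2
  d/dx[-xy] = -x·y' - y
  d/dx[y^3] = 3y^2·y'

Collecting, the y'-free part is the partial derivative in x and the y' coefficient is the partial derivative in y:
  ∂F/∂x = 30x^2 - y
  ∂F/∂y = -x + 3y^2

so d/dx[F(x, y(x))] = ∂F/∂x + (∂F/∂y)·y' = 0. Rearranging,
  dy/dx = -(∂F/∂x)/(∂F/∂y) = -(30x^2 - y)/(-x + 3y^2) = (30x^2 - y)/(x - 3y^2)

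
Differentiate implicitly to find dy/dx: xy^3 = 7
Take d/dx of both sides. Since y is implicitly a function of x, the chain rule attaches a y' = dy/dx factor whenever we differentiate through y.

Set F(x, y) = (left side) − (right side), so the curve is F = 0. Differentiating each term of F:
  d/dx[xy^3] = 3xy^2·y' + y^3
  d/dx[-7] = 0

Collecting, the y'-free part is the partial derivative in x and the y' coefficient is the partial derivative in y:
  ∂F/∂x = y^3
  ∂F/∂y = 3xy^2

so d/dx[F(x, y(x))] = ∂F/∂x + (∂F/∂y)·y' = 0. Rearranging,
  dy/dx = -(∂F/∂x)/(∂F/∂y) = -(y^3)/(3xy^2) = -y/(3x)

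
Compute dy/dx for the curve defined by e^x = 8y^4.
Differentiate the relation implicitly: treat y = y(x) and apply the chain rule, so every y-derivative picks up a y' = dy/dx factor.

With everything moved to the left-hand side, differentiate term by term:
  d/dx[-8y^4] = -32y^3·y'
  d/dx[e^(x)] = e^(x)

Separating the contributions that come from x directly and those that come through y:
  without y':      e^(x)
  multiplying y':  -32y^3

so (e^(x)) + (-32y^3)·y' = 0, and therefore
  dy/dx = -(e^(x))/(-32y^3) = e^(x)/(32y^3)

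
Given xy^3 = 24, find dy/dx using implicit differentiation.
Differentiate both sides with respect to x, treating y as y(x). By the chain rule, any term containing y contributes a factor of y' = dy/dx when we differentiate it.

Move every term to one side and write the relation as F(x, y) = 0. Term by term,
  d/dx[xy^3] = 3xy^2·y' + y^3
  d/dx[-24] = 0

The pieces without y' make up ∂F/∂x and the coefficient of y' is ∂F/∂y:
  ∂F/∂x = y^3,
  ∂F/∂y = 3xy^2.

Since d/dx[F] = ∂F/∂x + (∂F/∂y)·y' = 0, solve for y':
  (∂F/∂y)·y' = -∂F/∂x
  dy/dx = -(∂F/∂x)/(∂F/∂y) = -(y^3)/(3xy^2) = -y/(3x)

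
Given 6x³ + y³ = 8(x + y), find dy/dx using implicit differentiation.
Take d/dx of both sides. Since y is implicitly a function of x, the chain rule attaches a y' = dy/dx factor whenever we differentiate through y.

Set F(x, y) = (left side) − (right side), so the curve is F = 0. Differentiating each term of F:
  d/dx[6x^3] = 18x^2
  d/dx[-8x] = -8
  d/dx[y^3] = 3y^2·y'
  d/dx[-8y] = -8·y'

Collecting, the y'-free part is the partial derivative in x and the y' coefficient is the partial derivative in y:
  ∂F/∂x = 18x^2 - 8
  ∂F/∂y = 3y^2 - 8

so d/dx[F(x, y(x))] = ∂F/∂x + (∂F/∂y)·y' = 0. Rearranging,
  dy/dx = -(∂F/∂x)/(∂F/∂y) = -(18x^2 - 8)/(3y^2 - 8) = 2(4 - 9x^2)/(3y^2 - 8)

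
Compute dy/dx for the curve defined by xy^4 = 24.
Take d/dx of both sides. Since y is implicitly a function of x, the chain rule attaches a y' = dy/dx factor whenever we differentiate through y.

Set F(x, y) = (left side) − (right side), so the curve is F = 0. Differentiating each term of F:
  d/dx[xy^4] = 4xy^3·y' + y^4
  d/dx[-24] = 0

Collecting, the y'-free part is the partial derivative in x and the y' coefficient is the partial derivative in y:
  ∂F/∂x = y^4
  ∂F/∂y = 4xy^3

so d/dx[F(x, y(x))] = ∂F/∂x + (∂F/∂y)·y' = 0. Rearranging,
  dy/dx = -(∂F/∂x)/(∂F/∂y) = -(y^4)/(4xy^3) = -y/(4x)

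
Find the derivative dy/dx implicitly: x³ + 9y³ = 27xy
Apply d/dx to both sides, remembering that y depends on x. Each occurrence of y therefore brings in a y' = dy/dx via the chain rule.

With F(x, y) equal to the left-hand side minus the right, differentiate F term by term:
  d/dx[x^3] = 3x^2
  d/dx[-27xy] = -27x·y' - 27y
  d/dx[9y^3] = 27y^2·y'
Adding these up, d/dx[F] = 0 becomes
  (3x^2 - 27y) + (-27x + 27y^2)·y' = 0,
so isolating y',
  dy/dx = -(3x^2 - 27y)/(-27x + 27y^2) = (x^2/9 - y)/(x - y^2)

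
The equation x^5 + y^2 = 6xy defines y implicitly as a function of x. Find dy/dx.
Apply d/dx to both sides, remembering that y depends on x. Each occurrence of y therefore brings in a y' = dy/dx via the chain rule.

With F(x, y) equal to the left-hand side minus the right, differentiate F term by term:
  d/dx[x^5] = 5x^4
  d/dx[-6xy] = -6x·y' - 6y
  d/dx[y^2] = 2y·y'
Adding these up, d/dx[F] = 0 becomes
  (5x^4 - 6y) + (-6x + 2y)·y' = 0,
so isolating y',
  dy/dx = -(5x^4 - 6y)/(-6x + 2y) = (5x^4 - 6y)/(2(3x - y))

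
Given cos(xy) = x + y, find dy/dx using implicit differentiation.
Apply d/dx to both sides, remembering that y depends on x. Each occurrence of y therefore brings in a y' = dy/dx via the chain rule.

With F(x, y) equal to the left-hand side minus the right, differentiate F term by term:
  d/dx[-x] = -1
  d/dx[-y] = -y'
  d/dx[cos(xy)] = -(x·y' + y)·sin(xy)
Adding these up, d/dx[F] = 0 becomes
  (-y·sin(xy) - 1) + (-x·sin(xy) - 1)·y' = 0,
so isolating y',
  dy/dx = -(-y·sin(xy) - 1)/(-x·sin(xy) - 1) = -(y·sin(xy) + 1)/(x·sin(xy) + 1)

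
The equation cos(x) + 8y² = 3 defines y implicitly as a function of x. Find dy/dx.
Differentiate both sides with respect to x, treating y as y(x). By the chain rule, any term containing y contributes a factor of y' = dy/dx when we differentiate it.

Move every term to one side and write the relation as F(x, y) = 0. Term by term,
  d/dx[8y^2] = 16y·y'
  d/dx[cos(x)] = -sin(x)
  d/dx[-3] = 0

The pieces without y' make up ∂F/∂x and the coefficient of y' is ∂F/∂y:
  ∂F/∂x = -sin(x),
  ∂F/∂y = 16y.

Since d/dx[F] = ∂F/∂x + (∂F/∂y)·y' = 0, solve for y':
  (∂F/∂y)·y' = -∂F/∂x
  dy/dx = -(∂F/∂x)/(∂F/∂y) = -(-sin(x))/(16y) = sin(x)/(16y)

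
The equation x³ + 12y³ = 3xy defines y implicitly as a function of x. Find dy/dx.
Apply d/dx to both sides, remembering that y depends on x. Each occurrence of y therefore brings in a y' = dy/dx via the chain rule.

With F(x, y) equal to the left-hand side minus the right, differentiate F term by term:
  d/dx[x^3] = 3x^2
  d/dx[-3xy] = -3x·y' - 3y
  d/dx[12y^3] = 36y^2·y'
Adding these up, d/dx[F] = 0 becomes
  (3x^2 - 3y) + (-3x + 36y^2)·y' = 0,
so isolating y',
  dy/dx = -(3x^2 - 3y)/(-3x + 36y^2) = (x^2 - y)/(x - 12y^2)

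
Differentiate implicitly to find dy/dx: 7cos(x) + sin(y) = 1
Differentiate both sides with respect to x, treating y as y(x). By the chain rule, any term containing y contributes a factor of y' = dy/dx when we differentiate it.

Move every term to one side and write the relation as F(x, y) = 0. Term by term,
  d/dx[sin(y)] = y'·cos(y)
  d/dx[7cos(x)] = -7sin(x)
  d/dx[-1] = 0

The pieces without y' make up ∂F/∂x and the coefficient of y' is ∂F/∂y:
  ∂F/∂x = -7sin(x),
  ∂F/∂y = cos(y).

Since d/dx[F] = ∂F/∂x + (∂F/∂y)·y' = 0, solve for y':
  (∂F/∂y)·y' = -∂F/∂x
  dy/dx = -(∂F/∂x)/(∂F/∂y) = -(-7sin(x))/(cos(y)) = 7sin(x)/cos(y)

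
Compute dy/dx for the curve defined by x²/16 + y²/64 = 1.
Differentiate both sides with respect to x, treating y as y(x). By the chain rule, any term containing y contributes a factor of y' = dy/dx when we differentiate it.

Move every term to one side and write the relation as F(x, y) = 0. Term by term,
  d/dx[x^2/16] = x/8
  d/dx[y^2/64] = y·y'/32
  d/dx[-1] = 0

The pieces without y' make up ∂F/∂x and the coefficient of y' is ∂F/∂y:
  ∂F/∂x = x/8,
  ∂F/∂y = y/32.

Since d/dx[F] = ∂F/∂x + (∂F/∂y)·y' = 0, solve for y':
  (∂F/∂y)·y' = -∂F/∂x
  dy/dx = -(∂F/∂x)/(∂F/∂y) = -(x/8)/(y/32) = -4x/y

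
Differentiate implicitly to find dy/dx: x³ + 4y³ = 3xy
Take d/dx of both sides. Since y is implicitly a function of x, the chain rule attaches a y' = dy/dx factor whenever we differentiate through y.

Set F(x, y) = (left side) − (right side), so the curve is F = 0. Differentiating each term of F:
  d/dx[x^3] = 3x^2
  d/dx[-3xy] = -3x·y' - 3y
  d/dx[4y^3] = 12y^2·y'

Collecting, the y'-free part is the partial derivative in x and the y' coefficient is the partial derivative in y:
  ∂F/∂x = 3x^2 - 3y
  ∂F/∂y = -3x + 12y^2

so d/dx[F(x, y(x))] = ∂F/∂x + (∂F/∂y)·y' = 0. Rearranging,
  dy/dx = -(∂F/∂x)/(∂F/∂y) = -(3x^2 - 3y)/(-3x + 12y^2) = (x^2 - y)/(x - 4y^2)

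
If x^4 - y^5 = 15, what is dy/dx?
Take d/dx of both sides. Since y is implicitly a function of x, the chain rule attaches a y' = dy/dx factor whenever we differentiate through y.

Set F(x, y) = (left side) − (right side), so the curve is F = 0. Differentiating each term of F:
  d/dx[x^4] = 4x^3
  d/dx[-y^5] = -5y^4·y'
  d/dx[-15] = 0

Collecting, the y'-free part is the partial derivative in x and the y' coefficient is the partial derivative in y:
  ∂F/∂x = 4x^3
  ∂F/∂y = -5y^4

so d/dx[F(x, y(x))] = ∂F/∂x + (∂F/∂y)·y' = 0. Rearranging,
  dy/dx = -(∂F/∂x)/(∂F/∂y) = -(4x^3)/(-5y^4) = 4x^3/(5y^4)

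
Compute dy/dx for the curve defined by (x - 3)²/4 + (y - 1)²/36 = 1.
Apply d/dx to both sides, remembering that y depends on x. Each occurrence of y therefore brings in a y' = dy/dx via the chain rule.

With F(x, y) equal to the left-hand side minus the right, differentiate F term by term:
  d/dx[(x - 3)^2/4] = x/2 - 3/2
  d/dx[(y - 1)^2/36] = y'(y - 1)/18
  d/dx[-1] = 0
Adding these up, d/dx[F] = 0 becomes
  (x/2 - 3/2) + (y/18 - 1/18)·y' = 0,
so isolating y',
  dy/dx = -(x/2 - 3/2)/(y/18 - 1/18)
        = -((x - 3)/2)/((y - 1)/18) = 9(3 - x)/(y - 1)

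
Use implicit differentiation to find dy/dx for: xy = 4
Take d/dx of both sides. Since y is implicitly a function of x, the chain rule attaches a y' = dy/dx factor whenever we differentiate through y.

Set F(x, y) = (left side) − (right side), so the curve is F = 0. Differentiating each term of F:
  d/dx[xy] = x·y' + y
  d/dx[-4] = 0

Collecting, the y'-free part is the partial derivative in x and the y' coefficient is the partial derivative in y:
  ∂F/∂x = y
  ∂F/∂y = x

so d/dx[F(x, y(x))] = ∂F/∂x + (∂F/∂y)·y' = 0. Rearranging,
  dy/dx = -(∂F/∂x)/(∂F/∂y) = -(y)/(x) = -y/x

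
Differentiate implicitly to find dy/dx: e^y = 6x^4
Take d/dx of both sides. Since y is implicitly a function of x, the chain rule attaches a y' = dy/dx factor whenever we differentiate through y.

Set F(x, y) = (left side) − (right side), so the curve is F = 0. Differentiating each term of F:
  d/dx[-6x^4] = -24x^3
  d/dx[e^(y)] = y'·e^(y)

Collecting, the y'-free part is the partial derivative in x and the y' coefficient is the partial derivative in y:
  ∂F/∂x = -24x^3
  ∂F/∂y = e^(y)

so d/dx[F(x, y(x))] = ∂F/∂x + (∂F/∂y)·y' = 0. Rearranging,
  dy/dx = -(∂F/∂x)/(∂F/∂y) = -(-24x^3)/(e^(y)) = 24x^3e^(-y)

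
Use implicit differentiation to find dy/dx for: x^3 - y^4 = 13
Take d/dx of both sides. Since y is implicitly a function of x, the chain rule attaches a y' = dy/dx factor whenever we differentiate through y.

Set F(x, y) = (left side) − (right side), so the curve is F = 0. Differentiating each term of F:
  d/dx[x^3] = 3x^2
  d/dx[-y^4] = -4y^3·y'
  d/dx[-13] = 0

Collecting, the y'-free part is the partial derivative in x and the y' coefficient is the partial derivative in y:
  ∂F/∂x = 3x^2
  ∂F/∂y = -4y^3

so d/dx[F(x, y(x))] = ∂F/∂x + (∂F/∂y)·y' = 0. Rearranging,
  dy/dx = -(∂F/∂x)/(∂F/∂y) = -(3x^2)/(-4y^3) = 3x^2/(4y^3)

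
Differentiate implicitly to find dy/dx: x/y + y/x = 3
Take d/dx of both sides. Since y is implicitly a function of x, the chain rule attaches a y' = dy/dx factor whenever we differentiate through y.

Set F(x, y) = (left side) − (right side), so the curve is F = 0. Differentiating each term of F:
  d/dx[x/y] = -x·y'/y^2 + 1/y
  d/dx[y/x] = y'/x - y/x^2
  d/dx[-3] = 0

Collecting, the y'-free part is the partial derivative in x and the y' coefficient is the partial derivative in y:
  ∂F/∂x = 1/y - y/x^2
  ∂F/∂y = -x/y^2 + 1/x

so d/dx[F(x, y(x))] = ∂F/∂x + (∂F/∂y)·y' = 0. Rearranging,
  dy/dx = -(∂F/∂x)/(∂F/∂y) = -(1/y - y/x^2)/(-x/y^2 + 1/x)
        = -((x - y)(x + y)/(x^2y))/(-(x - y)(x + y)/(xy^2)) = y/x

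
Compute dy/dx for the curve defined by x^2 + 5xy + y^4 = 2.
Take d/dx of both sides. Since y is implicitly a function of x, the chain rule attaches a y' = dy/dx factor whenever we differentiate through y.

Set F(x, y) = (left side) − (right side), so the curve is F = 0. Differentiating each term of F:
  d/dx[x^2] = 2x
  d/dx[5xy] = 5x·y' + 5y
  d/dx[y^4] = 4y^3·y'
  d/dx[-2] = 0

Collecting, the y'-free part is the partial derivative in x and the y' coefficient is the partial derivative in y:
  ∂F/∂x = 2x + 5y
  ∂F/∂y = 5x + 4y^3

so d/dx[F(x, y(x))] = ∂F/∂x + (∂F/∂y)·y' = 0. Rearranging,
  dy/dx = -(∂F/∂x)/(∂F/∂y) = -(2x + 5y)/(5x + 4y^3) = (-2x - 5y)/(5x + 4y^3)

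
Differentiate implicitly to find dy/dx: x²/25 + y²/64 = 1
Differentiate the relation implicitly: treat y = y(x) and apply the chain rule, so every y-derivative picks up a y' = dy/dx factor.

With everything moved to the left-hand side, differentiate term by term:
  d/dx[x^2/25] = 2x/25
  d/dx[y^2/64] = y·y'/32
  d/dx[-1] = 0

Separating the contributions that come from x directly and those that come through y:
  without y':      2x/25
  multiplying y':  y/32

so (2x/25) + (y/32)·y' = 0, and therefore
  dy/dx = -(2x/25)/(y/32) = -64x/(25y)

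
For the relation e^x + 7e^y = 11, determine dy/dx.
Apply d/dx to both sides, remembering that y depends on x. Each occurrence of y therefore brings in a y' = dy/dx via the chain rule.

With F(x, y) equal to the left-hand side minus the right, differentiate F term by term:
  d/dx[e^(x)] = e^(x)
  d/dx[7e^(y)] = 7·y'·e^(y)
  d/dx[-11] = 0
Adding these up, d/dx[F] = 0 becomes
  (e^(x)) + (7e^(y))·y' = 0,
so isolating y',
  dy/dx = -(e^(x))/(7e^(y)) = -e^(x - y)/7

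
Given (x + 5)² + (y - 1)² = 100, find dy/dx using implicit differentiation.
Take d/dx of both sides. Since y is implicitly a function of x, the chain rule attaches a y' = dy/dx factor whenever we differentiate through y.

Set F(x, y) = (left side) − (right side), so the curve is F = 0. Differentiating each term of F:
  d/dx[(x + 5)^2] = 2x + 10
  d/dx[(y - 1)^2] = 2·y'(y - 1)
  d/dx[-100] = 0

Collecting, the y'-free part is the partial derivative in x and the y' coefficient is the partial derivative in y:
  ∂F/∂x = 2x + 10
  ∂F/∂y = 2y - 2

so d/dx[F(x, y(x))] = ∂F/∂x + (∂F/∂y)·y' = 0. Rearranging,
  dy/dx = -(∂F/∂x)/(∂F/∂y) = -(2x + 10)/(2y - 2) = (-x - 5)/(y - 1)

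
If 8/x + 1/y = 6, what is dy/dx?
Take d/dx of both sides. Since y is implicitly a function of x, the chain rule attaches a y' = dy/dx factor whenever we differentiate through y.

Set F(x, y) = (left side) − (right side), so the curve is F = 0. Differentiating each term of F:
  d/dx[1/y] = -y'/y^2
  d/dx[8/x] = -8/x^2
  d/dx[-6] = 0

Collecting, the y'-free part is the partial derivative in x and the y' coefficient is the partial derivative in y:
  ∂F/∂x = -8/x^2
  ∂F/∂y = -1/y^2

so d/dx[F(x, y(x))] = ∂F/∂x + (∂F/∂y)·y' = 0. Rearranging,
  dy/dx = -(∂F/∂x)/(∂F/∂y) = -(-8/x^2)/(-1/y^2) = -8y^2/x^2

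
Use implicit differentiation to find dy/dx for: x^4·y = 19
Differentiate the relation implicitly: treat y = y(x) and apply the chain rule, so every y-derivative picks up a y' = dy/dx factor.

With everything moved to the left-hand side, differentiate term by term:
  d/dx[x^4y] = x^4·y' + 4x^3y
  d/dx[-19] = 0

Separating the contributions that come from x directly and those that come through y:
  without y':      4x^3y
  multiplying y':  x^4

so (4x^3y) + (x^4)·y' = 0, and therefore
  dy/dx = -(4x^3y)/(x^4) = -4y/x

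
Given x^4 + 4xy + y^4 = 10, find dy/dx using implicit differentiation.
Take d/dx of both sides. Since y is implicitly a function of x, the chain rule attaches a y' = dy/dx factor whenever we differentiate through y.

Set F(x, y) = (left side) − (right side), so the curve is F = 0. Differentiating each term of F:
  d/dx[x^4] = 4x^3
  d/dx[4xy] = 4x·y' + 4y
  d/dx[y^4] = 4y^3·y'
  d/dx[-10] = 0

Collecting, the y'-free part is the partial derivative in x and the y' coefficient is the partial derivative in y:
  ∂F/∂x = 4x^3 + 4y
  ∂F/∂y = 4x + 4y^3

so d/dx[F(x, y(x))] = ∂F/∂x + (∂F/∂y)·y' = 0. Rearranging,
  dy/dx = -(∂F/∂x)/(∂F/∂y) = -(4x^3 + 4y)/(4x + 4y^3) = (-x^3 - y)/(x + y^3)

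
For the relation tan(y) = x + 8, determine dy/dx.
Differentiate the relation implicitly: treat y = y(x) and apply the chain rule, so every y-derivative picks up a y' = dy/dx factor.

With everything moved to the left-hand side, differentiate term by term:
  d/dx[-x] = -1
  d/dx[tan(y)] = y'(tan(y)^2 + 1)
  d/dx[-8] = 0

Separating the contributions that come from x directly and those that come through y:
  without y':      -1
  multiplying y':  tan(y)^2 + 1

so (-1) + (tan(y)^2 + 1)·y' = 0, and therefore
  dy/dx = -(-1)/(tan(y)^2 + 1) = cos(y)^2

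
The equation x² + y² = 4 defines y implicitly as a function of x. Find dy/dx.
Take d/dx of both sides. Since y is implicitly a function of x, the chain rule attaches a y' = dy/dx factor whenever we differentiate through y.

Set F(x, y) = (left side) − (right side), so the curve is F = 0. Differentiating each term of F:
  d/dx[x^2] = 2x
  d/dx[y^2] = 2y·y'
  d/dx[-4] = 0

Collecting, the y'-free part is the partial derivative in x and the y' coefficient is the partial derivative in y:
  ∂F/∂x = 2x
  ∂F/∂y = 2y

so d/dx[F(x, y(x))] = ∂F/∂x + (∂F/∂y)·y' = 0. Rearranging,
  dy/dx = -(∂F/∂x)/(∂F/∂y) = -(2x)/(2y) = -x/y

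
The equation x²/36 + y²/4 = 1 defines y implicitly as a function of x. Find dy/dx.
Apply d/dx to both sides, remembering that y depends on x. Each occurrence of y therefore brings in a y' = dy/dx via the chain rule.

With F(x, y) equal to the left-hand side minus the right, differentiate F term by term:
  d/dx[x^2/36] = x/18
  d/dx[y^2/4] = y·y'/2
  d/dx[-1] = 0
Adding these up, d/dx[F] = 0 becomes
  (x/18) + (y/2)·y' = 0,
so isolating y',
  dy/dx = -(x/18)/(y/2) = -x/(9y)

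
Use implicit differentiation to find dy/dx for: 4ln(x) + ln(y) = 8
Apply d/dx to both sides, remembering that y depends on x. Each occurrence of y therefore brings in a y' = dy/dx via the chain rule.

With F(x, y) equal to the left-hand side minus the right, differentiate F term by term:
  d/dx[4ln(x)] = 4/x
  d/dx[ln(y)] = y'/y
  d/dx[-8] = 0
Adding these up, d/dx[F] = 0 becomes
  (4/x) + (1/y)·y' = 0,
so isolating y',
  dy/dx = -(4/x)/(1/y) = -4y/x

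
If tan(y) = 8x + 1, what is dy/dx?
Take d/dx of both sides. Since y is implicitly a function of x, the chain rule attaches a y' = dy/dx factor whenever we differentiate through y.

Set F(x, y) = (left side) − (right side), so the curve is F = 0. Differentiating each term of F:
  d/dx[-8x] = -8
  d/dx[tan(y)] = y'(tan(y)^2 + 1)
  d/dx[-1] = 0

Collecting, the y'-free part is the partial derivative in x and the y' coefficient is the partial derivative in y:
  ∂F/∂x = -8
  ∂F/∂y = tan(y)^2 + 1

so d/dx[F(x, y(x))] = ∂F/∂x + (∂F/∂y)·y' = 0. Rearranging,
  dy/dx = -(∂F/∂x)/(∂F/∂y) = -(-8)/(tan(y)^2 + 1) = 8cos(y)^2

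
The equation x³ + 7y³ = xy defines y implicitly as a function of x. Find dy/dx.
Apply d/dx to both sides, remembering that y depends on x. Each occurrence of y therefore brings in a y' = dy/dx via the chain rule.

With F(x, y) equal to the left-hand side minus the right, differentiate F term by term:
  d/dx[x^3] = 3x^2
  d/dx[-xy] = -x·y' - y
  d/dx[7y^3] = 21y^2·y'
Adding these up, d/dx[F] = 0 becomes
  (3x^2 - y) + (-x + 21y^2)·y' = 0,
so isolating y',
  dy/dx = -(3x^2 - y)/(-x + 21y^2) = (3x^2 - y)/(x - 21y^2)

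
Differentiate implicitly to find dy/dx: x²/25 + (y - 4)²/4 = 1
Differentiate both sides with respect to x, treating y as y(x). By the chain rule, any term containing y contributes a factor of y' = dy/dx when we differentiate it.

Move every term to one side and write the relation as F(x, y) = 0. Term by term,
  d/dx[x^2/25] = 2x/25
  d/dx[(y - 4)^2/4] = y'(y - 4)/2
  d/dx[-1] = 0

The pieces without y' make up ∂F/∂x and the coefficient of y' is ∂F/∂y:
  ∂F/∂x = 2x/25,
  ∂F/∂y = y/2 - 2.

Since d/dx[F] = ∂F/∂x + (∂F/∂y)·y' = 0, solve for y':
  (∂F/∂y)·y' = -∂F/∂x
  dy/dx = -(∂F/∂x)/(∂F/∂y) = -(2x/25)/(y/2 - 2)
        = -(2x/25)/((y - 4)/2) = -4x/(25y - 100)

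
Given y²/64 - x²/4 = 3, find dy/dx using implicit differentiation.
Differentiate the relation implicitly: treat y = y(x) and apply the chain rule, so every y-derivative picks up a y' = dy/dx factor.

With everything moved to the left-hand side, differentiate term by term:
  d/dx[-x^2/4] = -x/2
  d/dx[y^2/64] = y·y'/32
  d/dx[-3] = 0

Separating the contributions that come from x directly and those that come through y:
  without y':      -x/2
  multiplying y':  y/32

so (-x/2) + (y/32)·y' = 0, and therefore
  dy/dx = -(-x/2)/(y/32) = 16x/y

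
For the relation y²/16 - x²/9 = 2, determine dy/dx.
Differentiate the relation implicitly: treat y = y(x) and apply the chain rule, so every y-derivative picks up a y' = dy/dx factor.

With everything moved to the left-hand side, differentiate term by term:
  d/dx[-x^2/9] = -2x/9
  d/dx[y^2/16] = y·y'/8
  d/dx[-2] = 0

Separating the contributions that come from x directly and those that come through y:
  without y':      -2x/9
  multiplying y':  y/8

so (-2x/9) + (y/8)·y' = 0, and therefore
  dy/dx = -(-2x/9)/(y/8) = 16x/(9y)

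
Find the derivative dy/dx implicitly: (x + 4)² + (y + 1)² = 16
Apply d/dx to both sides, remembering that y depends on x. Each occurrence of y therefore brings in a y' = dy/dx via the chain rule.

With F(x, y) equal to the left-hand side minus the right, differentiate F term by term:
  d/dx[(x + 4)^2] = 2x + 8
  d/dx[(y + 1)^2] = 2·y'(y + 1)
  d/dx[-16] = 0
Adding these up, d/dx[F] = 0 becomes
  (2x + 8) + (2y + 2)·y' = 0,
so isolating y',
  dy/dx = -(2x + 8)/(2y + 2) = (-x - 4)/(y + 1)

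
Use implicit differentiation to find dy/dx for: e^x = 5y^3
Differentiate the relation implicitly: treat y = y(x) and apply the chain rule, so every y-derivative picks up a y' = dy/dx factor.

With everything moved to the left-hand side, differentiate term by term:
  d/dx[-5y^3] = -15y^2·y'
  d/dx[e^(x)] = e^(x)

Separating the contributions that come from x directly and those that come through y:
  without y':      e^(x)
  multiplying y':  -15y^2

so (e^(x)) + (-15y^2)·y' = 0, and therefore
  dy/dx = -(e^(x))/(-15y^2) = e^(x)/(15y^2)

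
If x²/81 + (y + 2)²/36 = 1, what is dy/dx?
Apply d/dx to both sides, remembering that y depends on x. Each occurrence of y therefore brings in a y' = dy/dx via the chain rule.

With F(x, y) equal to the left-hand side minus the right, differentiate F term by term:
  d/dx[x^2/81] = 2x/81
  d/dx[(y + 2)^2/36] = y'(y + 2)/18
  d/dx[-1] = 0
Adding these up, d/dx[F] = 0 becomes
  (2x/81) + (y/18 + 1/9)·y' = 0,
so isolating y',
  dy/dx = -(2x/81)/(y/18 + 1/9)
        = -(2x/81)/((y + 2)/18) = -4x/(9y + 18)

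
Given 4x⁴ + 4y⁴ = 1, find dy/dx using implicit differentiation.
Differentiate both sides with respect to x, treating y as y(x). By the chain rule, any term containing y contributes a factor of y' = dy/dx when we differentiate it.

Move every term to one side and write the relation as F(x, y) = 0. Term by term,
  d/dx[4x^4] = 16x^3
  d/dx[4y^4] = 16y^3·y'
  d/dx[-1] = 0

The pieces without y' make up ∂F/∂x and the coefficient of y' is ∂F/∂y:
  ∂F/∂x = 16x^3,
  ∂F/∂y = 16y^3.

Since d/dx[F] = ∂F/∂x + (∂F/∂y)·y' = 0, solve for y':
  (∂F/∂y)·y' = -∂F/∂x
  dy/dx = -(∂F/∂x)/(∂F/∂y) = -(16x^3)/(16y^3) = -x^3/y^3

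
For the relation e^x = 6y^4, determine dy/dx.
Apply d/dx to both sides, remembering that y depends on x. Each occurrence of y therefore brings in a y' = dy/dx via the chain rule.

With F(x, y) equal to the left-hand side minus the right, differentiate F term by term:
  d/dx[-6y^4] = -24y^3·y'
  d/dx[e^(x)] = e^(x)
Adding these up, d/dx[F] = 0 becomes
  (e^(x)) + (-24y^3)·y' = 0,
so isolating y',
  dy/dx = -(e^(x))/(-24y^3) = e^(x)/(24y^3)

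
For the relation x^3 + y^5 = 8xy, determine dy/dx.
Apply d/dx to both sides, remembering that y depends on x. Each occurrence of y therefore brings in a y' = dy/dx via the chain rule.

With F(x, y) equal to the left-hand side minus the right, differentiate F term by term:
  d/dx[x^3] = 3x^2
  d/dx[-8xy] = -8x·y' - 8y
  d/dx[y^5] = 5y^4·y'
Adding these up, d/dx[F] = 0 becomes
  (3x^2 - 8y) + (-8x + 5y^4)·y' = 0,
so isolating y',
  dy/dx = -(3x^2 - 8y)/(-8x + 5y^4) = (3x^2 - 8y)/(8x - 5y^4)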